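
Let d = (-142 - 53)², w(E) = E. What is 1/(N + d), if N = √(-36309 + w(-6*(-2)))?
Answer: 4225/160659658 - I*√4033/481978974 ≈ 2.6298e-5 - 1.3176e-7*I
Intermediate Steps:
N = 3*I*√4033 (N = √(-36309 - 6*(-2)) = √(-36309 + 12) = √(-36297) = 3*I*√4033 ≈ 190.52*I)
d = 38025 (d = (-195)² = 38025)
1/(N + d) = 1/(3*I*√4033 + 38025) = 1/(38025 + 3*I*√4033)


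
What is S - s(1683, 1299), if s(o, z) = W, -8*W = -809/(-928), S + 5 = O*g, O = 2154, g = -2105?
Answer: -33661714391/7424 ≈ -4.5342e+6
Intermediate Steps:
S = -4534175 (S = -5 + 2154*(-2105) = -5 - 4534170 = -4534175)
W = -809/7424 (W = -(-809)/(8*(-928)) = -(-809)*(-1)/(8*928) = -1/8*809/928 = -809/7424 ≈ -0.10897)
s(o, z) = -809/7424
S - s(1683, 1299) = -4534175 - 1*(-809/7424) = -4534175 + 809/7424 = -33661714391/7424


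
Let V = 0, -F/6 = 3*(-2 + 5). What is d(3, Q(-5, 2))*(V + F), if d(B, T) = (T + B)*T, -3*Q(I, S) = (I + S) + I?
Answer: -816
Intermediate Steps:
Q(I, S) = -2*I/3 - S/3 (Q(I, S) = -((I + S) + I)/3 = -(S + 2*I)/3 = -2*I/3 - S/3)
d(B, T) = T*(B + T) (d(B, T) = (B + T)*T = T*(B + T))
F = -54 (F = -18*(-2 + 5) = -18*3 = -6*9 = -54)
d(3, Q(-5, 2))*(V + F) = ((-⅔*(-5) - ⅓*2)*(3 + (-⅔*(-5) - ⅓*2)))*(0 - 54) = ((10/3 - ⅔)*(3 + (10/3 - ⅔)))*(-54) = (8*(3 + 8/3)/3)*(-54) = ((8/3)*(17/3))*(-54) = (136/9)*(-54) = -816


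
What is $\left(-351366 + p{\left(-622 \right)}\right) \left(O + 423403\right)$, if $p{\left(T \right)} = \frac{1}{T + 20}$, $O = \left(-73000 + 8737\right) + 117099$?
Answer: $- \frac{100735184345587}{602} \approx -1.6733 \cdot 10^{11}$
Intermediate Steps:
$O = 52836$ ($O = -64263 + 117099 = 52836$)
$p{\left(T \right)} = \frac{1}{20 + T}$
$\left(-351366 + p{\left(-622 \right)}\right) \left(O + 423403\right) = \left(-351366 + \frac{1}{20 - 622}\right) \left(52836 + 423403\right) = \left(-351366 + \frac{1}{-602}\right) 476239 = \left(-351366 - \frac{1}{602}\right) 476239 = \left(- \frac{211522333}{602}\right) 476239 = - \frac{100735184345587}{602}$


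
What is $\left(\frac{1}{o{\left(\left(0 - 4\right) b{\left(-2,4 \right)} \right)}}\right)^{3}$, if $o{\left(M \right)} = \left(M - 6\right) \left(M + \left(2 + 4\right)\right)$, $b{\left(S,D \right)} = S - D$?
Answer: $\frac{1}{157464000} \approx 6.3507 \cdot 10^{-9}$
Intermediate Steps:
$o{\left(M \right)} = \left(-6 + M\right) \left(6 + M\right)$ ($o{\left(M \right)} = \left(-6 + M\right) \left(M + 6\right) = \left(-6 + M\right) \left(6 + M\right)$)
$\left(\frac{1}{o{\left(\left(0 - 4\right) b{\left(-2,4 \right)} \right)}}\right)^{3} = \left(\frac{1}{-36 + \left(\left(0 - 4\right) \left(-2 - 4\right)\right)^{2}}\right)^{3} = \left(\frac{1}{-36 + \left(- 4 \left(-2 - 4\right)\right)^{2}}\right)^{3} = \left(\frac{1}{-36 + \left(\left(-4\right) \left(-6\right)\right)^{2}}\right)^{3} = \left(\frac{1}{-36 + 24^{2}}\right)^{3} = \left(\frac{1}{-36 + 576}\right)^{3} = \left(\frac{1}{540}\right)^{3} = \frac{1}{157464000}$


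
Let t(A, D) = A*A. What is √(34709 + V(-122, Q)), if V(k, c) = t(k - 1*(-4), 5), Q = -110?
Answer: √48633 ≈ 220.53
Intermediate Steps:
t(A, D) = A²
V(k, c) = (4 + k)² (V(k, c) = (k - 1*(-4))² = (k + 4)² = (4 + k)²)
√(34709 + V(-122, Q)) = √(34709 + (4 - 122)²) = √(34709 + (-118)²) = √(34709 + 13924) = √48633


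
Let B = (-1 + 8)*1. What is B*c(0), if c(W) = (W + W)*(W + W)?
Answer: 0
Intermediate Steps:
c(W) = 4*W² (c(W) = (2*W)*(2*W) = 4*W²)
B = 7 (B = 7*1 = 7)
B*c(0) = 7*(4*0²) = 7*(4*0) = 7*0 = 0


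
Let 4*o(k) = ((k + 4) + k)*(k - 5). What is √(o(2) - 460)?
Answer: I*√466 ≈ 21.587*I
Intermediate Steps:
o(k) = (-5 + k)*(4 + 2*k)/4 (o(k) = (((k + 4) + k)*(k - 5))/4 = (((4 + k) + k)*(-5 + k))/4 = ((4 + 2*k)*(-5 + k))/4 = ((-5 + k)*(4 + 2*k))/4 = (-5 + k)*(4 + 2*k)/4)
√(o(2) - 460) = √((-5 + (½)*2² - 3/2*2) - 460) = √((-5 + (½)*4 - 3) - 460) = √((-5 + 2 - 3) - 460) = √(-6 - 460) = √(-466) = I*√466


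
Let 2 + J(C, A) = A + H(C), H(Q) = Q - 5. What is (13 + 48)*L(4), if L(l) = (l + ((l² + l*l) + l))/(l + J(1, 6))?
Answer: 610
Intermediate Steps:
H(Q) = -5 + Q
J(C, A) = -7 + A + C (J(C, A) = -2 + (A + (-5 + C)) = -2 + (-5 + A + C) = -7 + A + C)
L(l) = (2*l + 2*l²)/l (L(l) = (l + ((l² + l*l) + l))/(l + (-7 + 6 + 1)) = (l + ((l² + l²) + l))/(l + 0) = (l + (2*l² + l))/l = (l + (l + 2*l²))/l = (2*l + 2*l²)/l)
(13 + 48)*L(4) = (13 + 48)*(2 + 2*4) = 61*(2 + 8) = 61*10 = 610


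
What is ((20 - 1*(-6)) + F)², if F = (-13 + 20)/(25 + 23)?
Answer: 1575025/2304 ≈ 683.60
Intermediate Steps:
F = 7/48 ≈ 0.14583
((20 - 1*(-6)) + F)² = ((20 - 1*(-6)) + 7/48)² = ((20 + 6) + 7/48)² = (26 + 7/48)² = (1255/48)² = 1575025/2304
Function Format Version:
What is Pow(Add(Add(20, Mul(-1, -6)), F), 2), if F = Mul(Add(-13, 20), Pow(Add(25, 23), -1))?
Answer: Rational(1575025, 2304) ≈ 683.60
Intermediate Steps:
F = Rational(7, 48) (F = Mul(7, Pow(48, -1)) = Mul(7, Rational(1, 48)) = Rational(7, 48) ≈ 0.14583)
Pow(Add(Add(20, Mul(-1, -6)), F), 2) = Pow(Add(Add(20, Mul(-1, -6)), Rational(7, 48)), 2) = Pow(Add(Add(20, 6), Rational(7, 48)), 2) = Pow(Add(26, Rational(7, 48)), 2) = Pow(Rational(1255, 48), 2) = Rational(1575025, 2304)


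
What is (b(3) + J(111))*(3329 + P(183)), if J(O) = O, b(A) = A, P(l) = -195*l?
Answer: -3688584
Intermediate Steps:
(b(3) + J(111))*(3329 + P(183)) = (3 + 111)*(3329 - 195*183) = 114*(3329 - 35685) = 114*(-32356) = -3688584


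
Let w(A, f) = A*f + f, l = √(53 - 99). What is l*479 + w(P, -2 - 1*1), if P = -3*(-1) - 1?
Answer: -9 + 479*I*√46 ≈ -9.0 + 3248.7*I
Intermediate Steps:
P = 2 (P = 3 - 1 = 2)
l = I*√46 (l = √(-46) = I*√46 ≈ 6.7823*I)
w(A, f) = f + A*f
l*479 + w(P, -2 - 1*1) = (I*√46)*479 + (-2 - 1*1)*(1 + 2) = 479*I*√46 + (-2 - 1)*3 = 479*I*√46 - 3*3 = 479*I*√46 - 9 = -9 + 479*I*√46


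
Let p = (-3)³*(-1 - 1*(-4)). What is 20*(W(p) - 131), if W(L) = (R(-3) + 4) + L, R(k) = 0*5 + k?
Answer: -4220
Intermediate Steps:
R(k) = k (R(k) = 0 + k = k)
p = -81 (p = -27*(-1 + 4) = -27*3 = -81)
W(L) = 1 + L (W(L) = (-3 + 4) + L = 1 + L)
20*(W(p) - 131) = 20*((1 - 81) - 131) = 20*(-80 - 131) = 20*(-211) = -4220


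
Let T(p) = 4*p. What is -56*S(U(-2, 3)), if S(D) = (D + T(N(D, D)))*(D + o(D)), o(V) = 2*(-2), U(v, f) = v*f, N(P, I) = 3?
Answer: 3360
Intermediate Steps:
U(v, f) = f*v
o(V) = -4
S(D) = (-4 + D)*(12 + D) (S(D) = (D + 4*3)*(D - 4) = (D + 12)*(-4 + D) = (12 + D)*(-4 + D) = (-4 + D)*(12 + D))
-56*S(U(-2, 3)) = -56*(-48 + (3*(-2))² + 8*(3*(-2))) = -56*(-48 + (-6)² + 8*(-6)) = -56*(-48 + 36 - 48) = -56*(-60) = 3360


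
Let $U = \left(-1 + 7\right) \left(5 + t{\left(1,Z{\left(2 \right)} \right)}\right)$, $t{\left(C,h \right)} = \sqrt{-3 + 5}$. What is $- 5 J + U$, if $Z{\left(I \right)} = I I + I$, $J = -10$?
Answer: $80 + 6 \sqrt{2} \approx 88.485$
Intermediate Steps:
$Z{\left(I \right)} = I + I^{2}$ ($Z{\left(I \right)} = I^{2} + I = I + I^{2}$)
$t{\left(C,h \right)} = \sqrt{2}$
$U = 30 + 6 \sqrt{2}$ ($U = \left(-1 + 7\right) \left(5 + \sqrt{2}\right) = 6 \left(5 + \sqrt{2}\right) = 30 + 6 \sqrt{2} \approx 38.485$)
$- 5 J + U = \left(-5\right) \left(-10\right) + \left(30 + 6 \sqrt{2}\right) = 50 + \left(30 + 6 \sqrt{2}\right) = 80 + 6 \sqrt{2}$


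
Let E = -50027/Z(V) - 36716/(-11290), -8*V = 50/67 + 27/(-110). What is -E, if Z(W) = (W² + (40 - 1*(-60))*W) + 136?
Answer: 973430387697547002/2546040556782245 ≈ 382.33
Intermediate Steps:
V = -3691/58960 (V = -(50/67 + 27/(-110))/8 = -(50*(1/67) + 27*(-1/110))/8 = -(50/67 - 27/110)/8 = -⅛*3691/7370 = -3691/58960 ≈ -0.062602)
Z(W) = 136 + W² + 100*W (Z(W) = (W² + (40 + 60)*W) + 136 = (W² + 100*W) + 136 = 136 + W² + 100*W)
E = -973430387697547002/2546040556782245 (E = -50027/(136 + (-3691/58960)² + 100*(-3691/58960)) - 36716/(-11290) = -50027/(136 + 13623481/3476281600 - 18455/2948) - 36716*(-1/11290) = -50027/451025785081/3476281600 + 18358/5645 = -50027*3476281600/451025785081 + 18358/5645 = -173907939603200/451025785081 + 18358/5645 = -973430387697547002/2546040556782245 ≈ -382.33)
-E = -1*(-973430387697547002/2546040556782245) = 973430387697547002/2546040556782245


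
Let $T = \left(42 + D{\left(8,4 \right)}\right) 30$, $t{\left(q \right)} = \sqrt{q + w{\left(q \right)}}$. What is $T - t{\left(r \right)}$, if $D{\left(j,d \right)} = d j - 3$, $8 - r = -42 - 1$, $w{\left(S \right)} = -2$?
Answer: $2123$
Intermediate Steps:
$r = 51$ ($r = 8 - \left(-42 - 1\right) = 8 - -43 = 8 + 43 = 51$)
$D{\left(j,d \right)} = -3 + d j$
$t{\left(q \right)} = \sqrt{-2 + q}$ ($t{\left(q \right)} = \sqrt{q - 2} = \sqrt{-2 + q}$)
$T = 2130$ ($T = \left(42 + \left(-3 + 4 \cdot 8\right)\right) 30 = \left(42 + \left(-3 + 32\right)\right) 30 = \left(42 + 29\right) 30 = 71 \cdot 30 = 2130$)
$T - t{\left(r \right)} = 2130 - \sqrt{-2 + 51} = 2130 - \sqrt{49} = 2130 - 7 = 2123$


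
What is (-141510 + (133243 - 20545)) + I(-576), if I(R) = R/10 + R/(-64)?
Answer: -144303/5 ≈ -28861.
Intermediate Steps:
I(R) = 27*R/320 (I(R) = R*(⅒) + R*(-1/64) = R/10 - R/64 = 27*R/320)
(-141510 + (133243 - 20545)) + I(-576) = (-141510 + (133243 - 20545)) + (27/320)*(-576) = (-141510 + 112698) - 243/5 = -28812 - 243/5 = -144303/5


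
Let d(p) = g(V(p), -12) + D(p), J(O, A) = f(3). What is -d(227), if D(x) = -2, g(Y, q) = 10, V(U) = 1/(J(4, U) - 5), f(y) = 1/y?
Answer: -8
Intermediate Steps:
f(y) = 1/y
J(O, A) = ⅓ (J(O, A) = 1/3 = ⅓)
V(U) = -3/14 (V(U) = 1/(⅓ - 5) = 1/(-14/3) = -3/14)
d(p) = 8 (d(p) = 10 - 2 = 8)
-d(227) = -1*8 = -8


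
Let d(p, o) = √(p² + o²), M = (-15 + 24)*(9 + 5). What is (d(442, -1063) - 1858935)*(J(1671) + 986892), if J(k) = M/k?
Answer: -1021854498646410/557 + 549698886*√1325333/557 ≈ -1.8334e+12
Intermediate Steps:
M = 126 (M = 9*14 = 126)
d(p, o) = √(o² + p²)
J(k) = 126/k
(d(442, -1063) - 1858935)*(J(1671) + 986892) = (√((-1063)² + 442²) - 1858935)*(126/1671 + 986892) = (√(1129969 + 195364) - 1858935)*(126*(1/1671) + 986892) = (√1325333 - 1858935)*(42/557 + 986892) = (-1858935 + √1325333)*(549698886/557) = -1021854498646410/557 + 549698886*√1325333/557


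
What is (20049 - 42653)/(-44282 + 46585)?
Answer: -22604/2303 ≈ -9.8150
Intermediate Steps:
(20049 - 42653)/(-44282 + 46585) = -22604/2303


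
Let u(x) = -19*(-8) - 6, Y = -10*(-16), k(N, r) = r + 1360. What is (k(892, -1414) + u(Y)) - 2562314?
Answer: -2562222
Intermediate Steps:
k(N, r) = 1360 + r
Y = 160
u(x) = 146 (u(x) = 152 - 6 = 146)
(k(892, -1414) + u(Y)) - 2562314 = ((1360 - 1414) + 146) - 2562314 = (-54 + 146) - 2562314 = 92 - 2562314 = -2562222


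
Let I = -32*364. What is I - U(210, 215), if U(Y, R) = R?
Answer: -11863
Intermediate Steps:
I = -11648
I - U(210, 215) = -11648 - 1*215 = -11648 - 215 = -11863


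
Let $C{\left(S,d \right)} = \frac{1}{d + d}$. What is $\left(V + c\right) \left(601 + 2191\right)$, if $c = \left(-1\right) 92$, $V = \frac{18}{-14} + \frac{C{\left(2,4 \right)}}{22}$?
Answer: $- \frac{40107429}{154} \approx -2.6044 \cdot 10^{5}$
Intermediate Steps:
$C{\left(S,d \right)} = \frac{1}{2 d}$
$V = - \frac{1577}{1232}$ ($V = \frac{18}{-14} + \frac{\frac{1}{2} \cdot \frac{1}{4}}{22} = 18 \left(- \frac{1}{14}\right) + \frac{1}{2} \cdot \frac{1}{4} \cdot \frac{1}{22} = - \frac{9}{7} + \frac{1}{8} \cdot \frac{1}{22} = - \frac{9}{7} + \frac{1}{176} = - \frac{1577}{1232} \approx -1.28$)
$c = -92$
$\left(V + c\right) \left(601 + 2191\right) = \left(- \frac{1577}{1232} - 92\right) \left(601 + 2191\right) = \left(- \frac{114921}{1232}\right) 2792 = - \frac{40107429}{154}$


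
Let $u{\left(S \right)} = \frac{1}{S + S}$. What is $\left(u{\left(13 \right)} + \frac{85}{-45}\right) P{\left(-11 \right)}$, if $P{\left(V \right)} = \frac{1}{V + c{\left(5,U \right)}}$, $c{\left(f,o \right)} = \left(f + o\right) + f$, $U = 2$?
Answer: $- \frac{433}{234} \approx -1.8504$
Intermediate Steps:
$c{\left(f,o \right)} = o + 2 f$
$u{\left(S \right)} = \frac{1}{2 S}$
$P{\left(V \right)} = \frac{1}{12 + V}$ ($P{\left(V \right)} = \frac{1}{V + \left(2 + 2 \cdot 5\right)} = \frac{1}{V + \left(2 + 10\right)} = \frac{1}{V + 12} = \frac{1}{12 + V}$)
$\left(u{\left(13 \right)} + \frac{85}{-45}\right) P{\left(-11 \right)} = \frac{\frac{1}{2 \cdot 13} + \frac{85}{-45}}{12 - 11} = \frac{\frac{1}{2} \cdot \frac{1}{13} + 85 \left(- \frac{1}{45}\right)}{1} = \left(\frac{1}{26} - \frac{17}{9}\right) 1 = \left(- \frac{433}{234}\right) 1 = - \frac{433}{234}$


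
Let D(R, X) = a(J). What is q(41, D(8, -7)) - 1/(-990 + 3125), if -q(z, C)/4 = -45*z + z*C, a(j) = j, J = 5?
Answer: 14005599/2135 ≈ 6560.0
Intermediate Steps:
D(R, X) = 5
q(z, C) = 180*z - 4*C*z (q(z, C) = -4*(-45*z + z*C) = -4*(-45*z + C*z) = 180*z - 4*C*z)
q(41, D(8, -7)) - 1/(-990 + 3125) = 4*41*(45 - 1*5) - 1/(-990 + 3125) = 4*41*(45 - 5) - 1/2135 = 4*41*40 - 1*1/2135 = 6560 - 1/2135 = 14005599/2135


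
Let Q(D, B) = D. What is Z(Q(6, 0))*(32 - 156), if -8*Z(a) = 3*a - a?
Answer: 186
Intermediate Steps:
Z(a) = -a/4 (Z(a) = -(3*a - a)/8 = -a/4)
Z(Q(6, 0))*(32 - 156) = (-1/4*6)*(32 - 156) = -3/2*(-124) = 186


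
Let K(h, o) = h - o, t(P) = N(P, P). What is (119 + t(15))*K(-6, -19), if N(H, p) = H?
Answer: 1742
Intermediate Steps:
t(P) = P
(119 + t(15))*K(-6, -19) = (119 + 15)*(-6 - 1*(-19)) = 134*(-6 + 19) = 134*13 = 1742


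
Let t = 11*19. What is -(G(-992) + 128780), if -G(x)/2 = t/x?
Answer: -63875089/496 ≈ -1.2878e+5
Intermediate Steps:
t = 209
G(x) = -418/x
-(G(-992) + 128780) = -(-418/(-992) + 128780) = -(-418*(-1/992) + 128780) = -(209/496 + 128780) = -1*63875089/496 = -63875089/496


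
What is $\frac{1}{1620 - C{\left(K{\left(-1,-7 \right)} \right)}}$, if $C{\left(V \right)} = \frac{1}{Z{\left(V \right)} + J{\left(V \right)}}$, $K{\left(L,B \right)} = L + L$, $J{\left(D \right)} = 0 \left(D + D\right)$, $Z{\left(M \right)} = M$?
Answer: $\frac{2}{3241} \approx 0.00061709$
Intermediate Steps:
$J{\left(D \right)} = 0$ ($J{\left(D \right)} = 0 \cdot 2 D = 0$)
$K{\left(L,B \right)} = 2 L$
$C{\left(V \right)} = \frac{1}{V}$ ($C{\left(V \right)} = \frac{1}{V + 0} = \frac{1}{V}$)
$\frac{1}{1620 - C{\left(K{\left(-1,-7 \right)} \right)}} = \frac{1}{1620 - \frac{1}{2 \left(-1\right)}} = \frac{1}{1620 - \frac{1}{-2}} = \frac{1}{1620 - - \frac{1}{2}} = \frac{1}{1620 + \frac{1}{2}} = \frac{1}{\frac{3241}{2}} = \frac{2}{3241}$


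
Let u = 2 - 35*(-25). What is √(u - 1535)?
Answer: I*√658 ≈ 25.652*I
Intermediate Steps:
u = 877 (u = 2 + 875 = 877)
√(u - 1535) = √(877 - 1535) = √(-658) = I*√658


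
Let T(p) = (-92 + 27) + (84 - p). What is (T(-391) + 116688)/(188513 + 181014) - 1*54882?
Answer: -20280263716/369527 ≈ -54882.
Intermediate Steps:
T(p) = 19 - p (T(p) = -65 + (84 - p) = 19 - p)
(T(-391) + 116688)/(188513 + 181014) - 1*54882 = ((19 - 1*(-391)) + 116688)/(188513 + 181014) - 1*54882 = ((19 + 391) + 116688)/369527 - 54882 = (410 + 116688)*(1/369527) - 54882 = 117098*(1/369527) - 54882 = 117098/369527 - 54882 = -20280263716/369527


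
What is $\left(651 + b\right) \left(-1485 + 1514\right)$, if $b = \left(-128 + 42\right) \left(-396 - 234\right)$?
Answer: $1590099$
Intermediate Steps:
$b = 54180$ ($b = \left(-86\right) \left(-630\right) = 54180$)
$\left(651 + b\right) \left(-1485 + 1514\right) = \left(651 + 54180\right) \left(-1485 + 1514\right) = 54831 \cdot 29 = 1590099$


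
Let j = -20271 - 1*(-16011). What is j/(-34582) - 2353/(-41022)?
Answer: 128062583/709311402 ≈ 0.18054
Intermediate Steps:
j = -4260 (j = -20271 + 16011 = -4260)
j/(-34582) - 2353/(-41022) = -4260/(-34582) - 2353/(-41022) = -4260*(-1/34582) - 2353*(-1/41022) = 2130/17291 + 2353/41022 = 128062583/709311402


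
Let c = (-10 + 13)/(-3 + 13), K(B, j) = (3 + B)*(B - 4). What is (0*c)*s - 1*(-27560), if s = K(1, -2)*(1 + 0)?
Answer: 27560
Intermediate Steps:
K(B, j) = (-4 + B)*(3 + B) (K(B, j) = (3 + B)*(-4 + B) = (-4 + B)*(3 + B))
c = 3/10 ≈ 0.30000
s = -12 (s = (-12 + 1² - 1*1)*(1 + 0) = (-12 + 1 - 1)*1 = -12*1 = -12)
(0*c)*s - 1*(-27560) = (0*(3/10))*(-12) - 1*(-27560) = 0*(-12) + 27560 = 0 + 27560 = 27560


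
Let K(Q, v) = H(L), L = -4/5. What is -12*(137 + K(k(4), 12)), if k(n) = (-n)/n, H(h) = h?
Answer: -8172/5 ≈ -1634.4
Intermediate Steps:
L = -⅘ (L = -4*⅕ = -⅘ ≈ -0.80000)
k(n) = -1
K(Q, v) = -⅘
-12*(137 + K(k(4), 12)) = -12*(137 - ⅘) = -12*681/5 = -8172/5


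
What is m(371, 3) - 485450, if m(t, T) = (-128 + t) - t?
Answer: -485578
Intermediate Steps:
m(t, T) = -128
m(371, 3) - 485450 = -128 - 485450 = -485578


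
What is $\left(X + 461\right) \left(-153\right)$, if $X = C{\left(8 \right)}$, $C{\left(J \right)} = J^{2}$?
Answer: $-80325$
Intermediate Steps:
$X = 64$ ($X = 8^{2} = 64$)
$\left(X + 461\right) \left(-153\right) = \left(64 + 461\right) \left(-153\right) = 525 \left(-153\right) = -80325$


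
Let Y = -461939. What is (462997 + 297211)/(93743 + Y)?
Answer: -190052/92049 ≈ -2.0647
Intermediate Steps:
(462997 + 297211)/(93743 + Y) = (462997 + 297211)/(93743 - 461939) = 760208/(-368196) = 760208*(-1/368196) = -190052/92049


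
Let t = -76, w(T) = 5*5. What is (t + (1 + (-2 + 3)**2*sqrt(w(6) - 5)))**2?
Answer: 5645 - 300*sqrt(5) ≈ 4974.2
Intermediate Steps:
w(T) = 25
(t + (1 + (-2 + 3)**2*sqrt(w(6) - 5)))**2 = (-76 + (1 + (-2 + 3)**2*sqrt(25 - 5)))**2 = (-76 + (1 + 1**2*sqrt(20)))**2 = (-76 + (1 + 1*(2*sqrt(5))))**2 = (-76 + (1 + 2*sqrt(5)))**2 = (-75 + 2*sqrt(5))**2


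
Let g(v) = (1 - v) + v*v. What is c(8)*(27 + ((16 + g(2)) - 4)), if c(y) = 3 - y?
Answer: -210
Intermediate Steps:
g(v) = 1 + v² - v (g(v) = (1 - v) + v² = 1 + v² - v)
c(8)*(27 + ((16 + g(2)) - 4)) = (3 - 1*8)*(27 + ((16 + (1 + 2² - 1*2)) - 4)) = (3 - 8)*(27 + ((16 + (1 + 4 - 2)) - 4)) = -5*(27 + ((16 + 3) - 4)) = -5*(27 + (19 - 4)) = -5*(27 + 15) = -5*42 = -210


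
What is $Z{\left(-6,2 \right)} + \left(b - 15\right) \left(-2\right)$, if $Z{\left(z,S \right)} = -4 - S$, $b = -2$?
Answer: $28$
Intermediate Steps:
$Z{\left(-6,2 \right)} + \left(b - 15\right) \left(-2\right) = \left(-4 - 2\right) + \left(-2 - 15\right) \left(-2\right) = -6 - -34 = -6 + 34 = 28$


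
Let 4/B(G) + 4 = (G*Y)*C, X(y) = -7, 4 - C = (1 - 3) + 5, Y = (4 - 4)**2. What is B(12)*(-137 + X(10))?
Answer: 144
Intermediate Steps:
Y = 0 (Y = 0**2 = 0)
C = 1 (C = 4 - ((1 - 3) + 5) = 4 - (-2 + 5) = 4 - 1*3 = 4 - 3 = 1)
B(G) = -1 (B(G) = 4/(-4 + (G*0)*1) = 4/(-4 + 0*1) = 4/(-4 + 0) = 4/(-4) = 4*(-1/4) = -1)
B(12)*(-137 + X(10)) = -(-137 - 7) = -1*(-144) = 144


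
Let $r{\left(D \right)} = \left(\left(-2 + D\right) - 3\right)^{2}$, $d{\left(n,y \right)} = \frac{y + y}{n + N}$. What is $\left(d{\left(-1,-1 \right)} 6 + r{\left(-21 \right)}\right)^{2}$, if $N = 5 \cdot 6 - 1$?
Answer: $\frac{22363441}{49} \approx 4.564 \cdot 10^{5}$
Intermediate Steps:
$N = 29$ ($N = 30 - 1 = 29$)
$d{\left(n,y \right)} = \frac{2 y}{29 + n}$ ($d{\left(n,y \right)} = \frac{y + y}{n + 29} = \frac{2 y}{29 + n}$)
$r{\left(D \right)} = \left(-5 + D\right)^{2}$
$\left(d{\left(-1,-1 \right)} 6 + r{\left(-21 \right)}\right)^{2} = \left(2 \left(-1\right) \frac{1}{29 - 1} \cdot 6 + \left(-5 - 21\right)^{2}\right)^{2} = \left(2 \left(-1\right) \frac{1}{28} \cdot 6 + \left(-26\right)^{2}\right)^{2} = \left(2 \left(-1\right) \frac{1}{28} \cdot 6 + 676\right)^{2} = \left(\left(- \frac{1}{14}\right) 6 + 676\right)^{2} = \left(- \frac{3}{7} + 676\right)^{2} = \left(\frac{4729}{7}\right)^{2} = \frac{22363441}{49}$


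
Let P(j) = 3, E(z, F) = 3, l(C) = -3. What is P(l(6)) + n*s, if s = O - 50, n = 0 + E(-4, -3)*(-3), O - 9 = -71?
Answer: 1011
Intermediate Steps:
O = -62 (O = 9 - 71 = -62)
n = -9 (n = 0 + 3*(-3) = 0 - 9 = -9)
s = -112 (s = -62 - 50 = -112)
P(l(6)) + n*s = 3 - 9*(-112) = 3 + 1008 = 1011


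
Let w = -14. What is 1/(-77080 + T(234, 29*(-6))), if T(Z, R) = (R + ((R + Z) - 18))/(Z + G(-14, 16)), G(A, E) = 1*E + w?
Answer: -59/4547753 ≈ -1.2973e-5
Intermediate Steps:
G(A, E) = -14 + E (G(A, E) = 1*E - 14 = E - 14 = -14 + E)
T(Z, R) = (-18 + Z + 2*R)/(2 + Z) (T(Z, R) = (R + ((R + Z) - 18))/(Z + (-14 + 16)) = (R + (-18 + R + Z))/(Z + 2) = (-18 + Z + 2*R)/(2 + Z))
1/(-77080 + T(234, 29*(-6))) = 1/(-77080 + (-18 + 234 + 2*(29*(-6)))/(2 + 234)) = 1/(-77080 + (-18 + 234 + 2*(-174))/236) = 1/(-77080 + (-18 + 234 - 348)/236) = 1/(-77080 + (1/236)*(-132)) = 1/(-77080 - 33/59) = 1/(-4547753/59) = -59/4547753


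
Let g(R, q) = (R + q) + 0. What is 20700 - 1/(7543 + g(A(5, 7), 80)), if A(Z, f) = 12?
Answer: 158044499/7635 ≈ 20700.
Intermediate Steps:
g(R, q) = R + q
20700 - 1/(7543 + g(A(5, 7), 80)) = 20700 - 1/(7543 + (12 + 80)) = 20700 - 1/(7543 + 92) = 20700 - 1/7635 = 158044499/7635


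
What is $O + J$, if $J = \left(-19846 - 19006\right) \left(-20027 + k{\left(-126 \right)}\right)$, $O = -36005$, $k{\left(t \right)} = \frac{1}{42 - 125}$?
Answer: $\frac{64578437769}{83} \approx 7.7805 \cdot 10^{8}$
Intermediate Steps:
$k{\left(t \right)} = - \frac{1}{83}$ ($k{\left(t \right)} = \frac{1}{-83} = - \frac{1}{83}$)
$J = \frac{64581426184}{83}$ ($J = \left(-19846 - 19006\right) \left(-20027 - \frac{1}{83}\right) = \left(-38852\right) \left(- \frac{1662242}{83}\right) = \frac{64581426184}{83} \approx 7.7809 \cdot 10^{8}$)
$O + J = -36005 + \frac{64581426184}{83} = \frac{64578437769}{83}$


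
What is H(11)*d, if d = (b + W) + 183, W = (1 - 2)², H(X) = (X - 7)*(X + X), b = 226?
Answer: 36080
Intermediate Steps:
H(X) = 2*X*(-7 + X) (H(X) = (-7 + X)*(2*X) = 2*X*(-7 + X))
W = 1 (W = (-1)² = 1)
d = 410 (d = (226 + 1) + 183 = 227 + 183 = 410)
H(11)*d = (2*11*(-7 + 11))*410 = (2*11*4)*410 = 88*410 = 36080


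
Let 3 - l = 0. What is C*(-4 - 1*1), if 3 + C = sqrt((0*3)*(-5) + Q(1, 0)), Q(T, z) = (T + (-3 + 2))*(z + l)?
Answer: 15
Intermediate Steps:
l = 3 (l = 3 - 1*0 = 3 + 0 = 3)
Q(T, z) = (-1 + T)*(3 + z) (Q(T, z) = (T + (-3 + 2))*(z + 3) = (T - 1)*(3 + z) = (-1 + T)*(3 + z))
C = -3 (C = -3 + sqrt((0*3)*(-5) + (-3 - 1*0 + 3*1 + 1*0)) = -3 + sqrt(0*(-5) + (-3 + 0 + 3 + 0)) = -3 + sqrt(0 + 0) = -3 + sqrt(0) = -3 + 0 = -3)
C*(-4 - 1*1) = -3*(-4 - 1*1) = -3*(-4 - 1) = -3*(-5) = 15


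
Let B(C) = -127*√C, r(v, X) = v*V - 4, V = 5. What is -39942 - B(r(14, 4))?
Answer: -39942 + 127*√66 ≈ -38910.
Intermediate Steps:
r(v, X) = -4 + 5*v (r(v, X) = v*5 - 4 = 5*v - 4 = -4 + 5*v)
-39942 - B(r(14, 4)) = -39942 - (-127)*√(-4 + 5*14) = -39942 - (-127)*√(-4 + 70) = -39942 - (-127)*√66 = -39942 + 127*√66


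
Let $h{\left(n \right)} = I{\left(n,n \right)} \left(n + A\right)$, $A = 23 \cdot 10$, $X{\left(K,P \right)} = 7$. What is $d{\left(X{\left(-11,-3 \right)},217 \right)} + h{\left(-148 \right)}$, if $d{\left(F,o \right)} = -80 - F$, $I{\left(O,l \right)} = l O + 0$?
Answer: $1796041$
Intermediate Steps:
$I{\left(O,l \right)} = O l$ ($I{\left(O,l \right)} = O l + 0 = O l$)
$A = 230$
$h{\left(n \right)} = n^{2} \left(230 + n\right)$ ($h{\left(n \right)} = n n \left(n + 230\right) = n^{2} \left(230 + n\right)$)
$d{\left(X{\left(-11,-3 \right)},217 \right)} + h{\left(-148 \right)} = \left(-80 - 7\right) + \left(-148\right)^{2} \left(230 - 148\right) = \left(-80 - 7\right) + 21904 \cdot 82 = -87 + 1796128 = 1796041$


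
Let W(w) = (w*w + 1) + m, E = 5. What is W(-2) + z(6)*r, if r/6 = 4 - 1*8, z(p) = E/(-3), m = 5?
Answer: 50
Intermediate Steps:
W(w) = 6 + w² (W(w) = (w*w + 1) + 5 = (w² + 1) + 5 = (1 + w²) + 5 = 6 + w²)
z(p) = -5/3 (z(p) = 5/(-3) = 5*(-⅓) = -5/3)
r = -24 (r = 6*(4 - 1*8) = 6*(4 - 8) = 6*(-4) = -24)
W(-2) + z(6)*r = (6 + (-2)²) - 5/3*(-24) = (6 + 4) + 40 = 10 + 40 = 50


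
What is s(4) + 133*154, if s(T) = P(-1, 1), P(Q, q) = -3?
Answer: 20479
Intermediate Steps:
s(T) = -3
s(4) + 133*154 = -3 + 133*154 = -3 + 20482 = 20479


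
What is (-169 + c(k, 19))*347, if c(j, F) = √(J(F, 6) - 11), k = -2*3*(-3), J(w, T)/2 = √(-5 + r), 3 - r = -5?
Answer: -58643 + 347*I*√(11 - 2*√3) ≈ -58643.0 + 952.57*I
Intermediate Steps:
r = 8 (r = 3 - 1*(-5) = 3 + 5 = 8)
J(w, T) = 2*√3 (J(w, T) = 2*√(-5 + 8) = 2*√3)
k = 18 (k = -6*(-3) = 18)
c(j, F) = √(-11 + 2*√3) (c(j, F) = √(2*√3 - 11) = √(-11 + 2*√3))
(-169 + c(k, 19))*347 = (-169 + √(-11 + 2*√3))*347 = -58643 + 347*√(-11 + 2*√3)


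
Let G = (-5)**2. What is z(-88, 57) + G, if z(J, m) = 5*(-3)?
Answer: 10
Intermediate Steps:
z(J, m) = -15
G = 25
z(-88, 57) + G = -15 + 25 = 10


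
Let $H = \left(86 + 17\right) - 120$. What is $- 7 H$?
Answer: $119$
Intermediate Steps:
$H = -17$ ($H = 103 - 120 = -17$)
$- 7 H = \left(-7\right) \left(-17\right) = 119$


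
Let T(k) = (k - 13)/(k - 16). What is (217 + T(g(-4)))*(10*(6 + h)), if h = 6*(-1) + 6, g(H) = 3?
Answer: 169860/13 ≈ 13066.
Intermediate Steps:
h = 0 (h = -6 + 6 = 0)
T(k) = (-13 + k)/(-16 + k)
(217 + T(g(-4)))*(10*(6 + h)) = (217 + (-13 + 3)/(-16 + 3))*(10*(6 + 0)) = (217 - 10/(-13))*(10*6) = (217 - 1/13*(-10))*60 = (217 + 10/13)*60 = (2831/13)*60 = 169860/13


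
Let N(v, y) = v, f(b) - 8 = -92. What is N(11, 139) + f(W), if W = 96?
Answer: -73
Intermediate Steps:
f(b) = -84 (f(b) = 8 - 92 = -84)
N(11, 139) + f(W) = 11 - 84 = -73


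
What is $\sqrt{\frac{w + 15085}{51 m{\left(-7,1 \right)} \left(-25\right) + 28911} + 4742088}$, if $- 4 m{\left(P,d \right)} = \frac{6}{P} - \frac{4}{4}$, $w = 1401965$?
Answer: $\frac{8 \sqrt{5176362631534707}}{264311} \approx 2177.6$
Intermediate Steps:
$m{\left(P,d \right)} = \frac{1}{4} - \frac{3}{2 P}$ ($m{\left(P,d \right)} = - \frac{\frac{6}{P} - \frac{4}{4}}{4} = - \frac{\frac{6}{P} - 1}{4} = - \frac{-1 + \frac{6}{P}}{4} = \frac{1}{4} - \frac{3}{2 P}$)
$\sqrt{\frac{w + 15085}{51 m{\left(-7,1 \right)} \left(-25\right) + 28911} + 4742088} = \sqrt{\frac{1401965 + 15085}{51 \frac{-6 - 7}{4 \left(-7\right)} \left(-25\right) + 28911} + 4742088} = \sqrt{\frac{1417050}{51 \cdot \frac{1}{4} \left(- \frac{1}{7}\right) \left(-13\right) \left(-25\right) + 28911} + 4742088} = \sqrt{\frac{1417050}{51 \cdot \frac{13}{28} \left(-25\right) + 28911} + 4742088} = \sqrt{\frac{1417050}{\frac{663}{28} \left(-25\right) + 28911} + 4742088} = \sqrt{\frac{1417050}{- \frac{16575}{28} + 28911} + 4742088} = \sqrt{\frac{1417050}{\frac{792933}{28}} + 4742088} = \sqrt{1417050 \cdot \frac{28}{792933} + 4742088} = \sqrt{\frac{13225800}{264311} + 4742088} = \sqrt{\frac{1253399247168}{264311}} = \frac{8 \sqrt{5176362631534707}}{264311}$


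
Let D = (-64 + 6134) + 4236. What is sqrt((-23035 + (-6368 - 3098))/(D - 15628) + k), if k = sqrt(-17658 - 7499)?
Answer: sqrt(172970322 + 28323684*I*sqrt(25157))/5322 ≈ 9.0784 + 8.7356*I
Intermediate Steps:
D = 10306 (D = 6070 + 4236 = 10306)
k = I*sqrt(25157) (k = sqrt(-25157) = I*sqrt(25157) ≈ 158.61*I)
sqrt((-23035 + (-6368 - 3098))/(D - 15628) + k) = sqrt((-23035 + (-6368 - 3098))/(10306 - 15628) + I*sqrt(25157)) = sqrt((-23035 - 9466)/(-5322) + I*sqrt(25157)) = sqrt(-32501*(-1/5322) + I*sqrt(25157)) = sqrt(32501/5322 + I*sqrt(25157))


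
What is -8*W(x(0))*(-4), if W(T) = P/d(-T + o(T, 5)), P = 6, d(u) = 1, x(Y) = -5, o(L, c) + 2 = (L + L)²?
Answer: 192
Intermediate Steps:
o(L, c) = -2 + 4*L² (o(L, c) = -2 + (L + L)² = -2 + (2*L)² = -2 + 4*L²)
W(T) = 6 (W(T) = 6/1 = 6*1 = 6)
-8*W(x(0))*(-4) = -8*6*(-4) = -48*(-4) = 192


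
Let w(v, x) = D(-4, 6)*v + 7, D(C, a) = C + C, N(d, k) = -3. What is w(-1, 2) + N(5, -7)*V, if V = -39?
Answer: 132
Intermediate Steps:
D(C, a) = 2*C
w(v, x) = 7 - 8*v (w(v, x) = (2*(-4))*v + 7 = -8*v + 7 = 7 - 8*v)
w(-1, 2) + N(5, -7)*V = (7 - 8*(-1)) - 3*(-39) = (7 + 8) + 117 = 15 + 117 = 132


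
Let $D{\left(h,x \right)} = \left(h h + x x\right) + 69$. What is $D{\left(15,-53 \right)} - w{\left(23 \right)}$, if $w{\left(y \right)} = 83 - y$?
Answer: $3043$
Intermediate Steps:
$D{\left(h,x \right)} = 69 + h^{2} + x^{2}$ ($D{\left(h,x \right)} = \left(h^{2} + x^{2}\right) + 69 = 69 + h^{2} + x^{2}$)
$D{\left(15,-53 \right)} - w{\left(23 \right)} = \left(69 + 15^{2} + \left(-53\right)^{2}\right) - \left(83 - 23\right) = \left(69 + 225 + 2809\right) - \left(83 - 23\right) = 3103 - 60 = 3043$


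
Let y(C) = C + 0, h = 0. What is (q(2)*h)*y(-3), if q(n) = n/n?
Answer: 0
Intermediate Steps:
q(n) = 1
y(C) = C
(q(2)*h)*y(-3) = (1*0)*(-3) = 0*(-3) = 0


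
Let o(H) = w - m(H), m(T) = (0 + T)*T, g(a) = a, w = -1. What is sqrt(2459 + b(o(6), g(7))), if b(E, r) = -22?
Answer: sqrt(2437) ≈ 49.366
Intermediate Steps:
m(T) = T**2 (m(T) = T*T = T**2)
o(H) = -1 - H**2
sqrt(2459 + b(o(6), g(7))) = sqrt(2459 - 22) = sqrt(2437)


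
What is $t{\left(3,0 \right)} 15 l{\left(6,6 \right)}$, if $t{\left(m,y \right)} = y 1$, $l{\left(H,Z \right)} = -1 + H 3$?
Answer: $0$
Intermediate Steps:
$l{\left(H,Z \right)} = -1 + 3 H$
$t{\left(m,y \right)} = y$
$t{\left(3,0 \right)} 15 l{\left(6,6 \right)} = 0 \cdot 15 \left(-1 + 3 \cdot 6\right) = 0 \left(-1 + 18\right) = 0 \cdot 17 = 0$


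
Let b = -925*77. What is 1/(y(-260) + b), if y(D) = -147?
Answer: -1/71372 ≈ -1.4011e-5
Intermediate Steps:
b = -71225
1/(y(-260) + b) = 1/(-147 - 71225) = 1/(-71372) = -1/71372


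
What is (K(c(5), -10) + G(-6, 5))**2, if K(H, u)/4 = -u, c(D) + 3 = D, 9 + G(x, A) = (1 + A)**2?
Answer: 4489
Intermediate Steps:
G(x, A) = -9 + (1 + A)**2
c(D) = -3 + D
K(H, u) = -4*u (K(H, u) = 4*(-u) = -4*u)
(K(c(5), -10) + G(-6, 5))**2 = (-4*(-10) + (-9 + (1 + 5)**2))**2 = (40 + (-9 + 6**2))**2 = (40 + (-9 + 36))**2 = (40 + 27)**2 = 67**2 = 4489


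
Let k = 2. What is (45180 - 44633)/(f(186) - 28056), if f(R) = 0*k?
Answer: -547/28056 ≈ -0.019497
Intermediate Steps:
f(R) = 0 (f(R) = 0*2 = 0)
(45180 - 44633)/(f(186) - 28056) = (45180 - 44633)/(0 - 28056) = 547/(-28056) = 547*(-1/28056) = -547/28056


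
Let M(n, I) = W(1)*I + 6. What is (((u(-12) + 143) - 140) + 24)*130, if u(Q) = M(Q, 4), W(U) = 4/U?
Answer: 6370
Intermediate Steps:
M(n, I) = 6 + 4*I (M(n, I) = (4/1)*I + 6 = (4*1)*I + 6 = 4*I + 6 = 6 + 4*I)
u(Q) = 22 (u(Q) = 6 + 4*4 = 6 + 16 = 22)
(((u(-12) + 143) - 140) + 24)*130 = (((22 + 143) - 140) + 24)*130 = ((165 - 140) + 24)*130 = (25 + 24)*130 = 49*130 = 6370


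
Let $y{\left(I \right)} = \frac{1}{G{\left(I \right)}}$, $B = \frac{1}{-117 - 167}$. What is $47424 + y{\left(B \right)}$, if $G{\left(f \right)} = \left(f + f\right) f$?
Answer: $87752$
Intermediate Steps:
$G{\left(f \right)} = 2 f^{2}$ ($G{\left(f \right)} = 2 f f = 2 f^{2}$)
$B = - \frac{1}{284}$ ($B = \frac{1}{-284} = - \frac{1}{284} \approx -0.0035211$)
$y{\left(I \right)} = \frac{1}{2 I^{2}}$
$47424 + y{\left(B \right)} = 47424 + \frac{1}{2 \cdot \frac{1}{80656}} = 47424 + \frac{1}{2} \cdot 80656 = 47424 + 40328 = 87752$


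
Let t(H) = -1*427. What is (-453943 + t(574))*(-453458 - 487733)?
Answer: 427648954670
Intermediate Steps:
t(H) = -427
(-453943 + t(574))*(-453458 - 487733) = (-453943 - 427)*(-453458 - 487733) = -454370*(-941191) = 427648954670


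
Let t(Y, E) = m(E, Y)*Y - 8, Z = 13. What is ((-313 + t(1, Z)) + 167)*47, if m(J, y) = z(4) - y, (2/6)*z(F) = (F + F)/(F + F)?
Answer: -7144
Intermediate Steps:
z(F) = 3 (z(F) = 3*((F + F)/(F + F)) = 3*((2*F)/((2*F))) = 3*((2*F)*(1/(2*F))) = 3*1 = 3)
m(J, y) = 3 - y
t(Y, E) = -8 + Y*(3 - Y) (t(Y, E) = (3 - Y)*Y - 8 = Y*(3 - Y) - 8 = -8 + Y*(3 - Y))
((-313 + t(1, Z)) + 167)*47 = ((-313 + (-8 - 1*1*(-3 + 1))) + 167)*47 = ((-313 + (-8 - 1*1*(-2))) + 167)*47 = ((-313 + (-8 + 2)) + 167)*47 = ((-313 - 6) + 167)*47 = (-319 + 167)*47 = -152*47 = -7144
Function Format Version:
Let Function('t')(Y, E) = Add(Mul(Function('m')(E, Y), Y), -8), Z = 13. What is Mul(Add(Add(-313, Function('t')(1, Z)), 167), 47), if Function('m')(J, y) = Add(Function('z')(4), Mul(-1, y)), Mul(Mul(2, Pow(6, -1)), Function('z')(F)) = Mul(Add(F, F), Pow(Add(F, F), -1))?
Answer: -7144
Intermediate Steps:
Function('z')(F) = 3 (Function('z')(F) = Mul(3, Mul(Add(F, F), Pow(Add(F, F), -1))) = Mul(3, Mul(Mul(2, F), Pow(Mul(2, F), -1))) = Mul(3, Mul(Mul(2, F), Mul(Rational(1, 2), Pow(F, -1)))) = Mul(3, 1) = 3)
Function('m')(J, y) = Add(3, Mul(-1, y))
Function('t')(Y, E) = Add(-8, Mul(Y, Add(3, Mul(-1, Y)))) (Function('t')(Y, E) = Add(Mul(Add(3, Mul(-1, Y)), Y), -8) = Add(Mul(Y, Add(3, Mul(-1, Y))), -8) = Add(-8, Mul(Y, Add(3, Mul(-1, Y)))))
Mul(Add(Add(-313, Function('t')(1, Z)), 167), 47) = Mul(Add(Add(-313, Add(-8, Mul(-1, 1, Add(-3, 1)))), 167), 47) = Mul(Add(Add(-313, Add(-8, Mul(-1, 1, -2))), 167), 47) = Mul(Add(Add(-313, Add(-8, 2)), 167), 47) = Mul(Add(Add(-313, -6), 167), 47) = Mul(Add(-319, 167), 47) = Mul(-152, 47) = -7144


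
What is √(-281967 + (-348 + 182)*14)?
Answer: I*√284291 ≈ 533.19*I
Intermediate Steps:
√(-281967 + (-348 + 182)*14) = √(-281967 - 166*14) = √(-281967 - 2324) = √(-284291) = I*√284291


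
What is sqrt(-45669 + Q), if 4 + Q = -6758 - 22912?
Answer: I*sqrt(75343) ≈ 274.49*I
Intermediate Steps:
Q = -29674 (Q = -4 + (-6758 - 22912) = -4 - 29670 = -29674)
sqrt(-45669 + Q) = sqrt(-45669 - 29674) = sqrt(-75343) = I*sqrt(75343)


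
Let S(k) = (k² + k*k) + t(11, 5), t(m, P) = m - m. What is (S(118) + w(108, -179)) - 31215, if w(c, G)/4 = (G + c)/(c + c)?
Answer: -181889/54 ≈ -3368.3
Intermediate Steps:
t(m, P) = 0
w(c, G) = 2*(G + c)/c (w(c, G) = 4*((G + c)/(c + c)) = 4*((G + c)/((2*c))) = 4*((G + c)*(1/(2*c))) = 4*((G + c)/(2*c)) = 2*(G + c)/c)
S(k) = 2*k² (S(k) = (k² + k*k) + 0 = (k² + k²) + 0 = 2*k² + 0 = 2*k²)
(S(118) + w(108, -179)) - 31215 = (2*118² + (2 + 2*(-179)/108)) - 31215 = (2*13924 + (2 + 2*(-179)*(1/108))) - 31215 = (27848 + (2 - 179/54)) - 31215 = (27848 - 71/54) - 31215 = 1503721/54 - 31215 = -181889/54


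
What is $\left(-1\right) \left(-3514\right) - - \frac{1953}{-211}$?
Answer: $\frac{739501}{211} \approx 3504.7$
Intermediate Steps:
$\left(-1\right) \left(-3514\right) - - \frac{1953}{-211} = 3514 - \left(-1953\right) \left(- \frac{1}{211}\right) = 3514 - \frac{1953}{211} = \frac{739501}{211}$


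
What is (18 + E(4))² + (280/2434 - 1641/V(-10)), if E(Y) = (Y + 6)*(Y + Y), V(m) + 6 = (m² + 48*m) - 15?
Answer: 4688968505/488017 ≈ 9608.2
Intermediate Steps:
V(m) = -21 + m² + 48*m (V(m) = -6 + ((m² + 48*m) - 15) = -6 + (-15 + m² + 48*m) = -21 + m² + 48*m)
E(Y) = 2*Y*(6 + Y) (E(Y) = (6 + Y)*(2*Y) = 2*Y*(6 + Y))
(18 + E(4))² + (280/2434 - 1641/V(-10)) = (18 + 2*4*(6 + 4))² + (280/2434 - 1641/(-21 + (-10)² + 48*(-10))) = (18 + 2*4*10)² + (280*(1/2434) - 1641/(-21 + 100 - 480)) = (18 + 80)² + (140/1217 - 1641/(-401)) = 98² + (140/1217 - 1641*(-1/401)) = 9604 + (140/1217 + 1641/401) = 9604 + 2053237/488017 = 4688968505/488017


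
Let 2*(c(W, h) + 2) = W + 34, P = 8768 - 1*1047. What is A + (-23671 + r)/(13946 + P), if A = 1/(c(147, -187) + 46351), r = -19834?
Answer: -4040657561/2012409293 ≈ -2.0079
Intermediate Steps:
P = 7721 (P = 8768 - 1047 = 7721)
c(W, h) = 15 + W/2 (c(W, h) = -2 + (W + 34)/2 = -2 + (34 + W)/2 = -2 + (17 + W/2) = 15 + W/2)
A = 2/92879 (A = 1/((15 + (½)*147) + 46351) = 1/((15 + 147/2) + 46351) = 1/(177/2 + 46351) = 1/(92879/2) = 2/92879 ≈ 2.1533e-5)
A + (-23671 + r)/(13946 + P) = 2/92879 + (-23671 - 19834)/(13946 + 7721) = 2/92879 - 43505/21667 = -4040657561/2012409293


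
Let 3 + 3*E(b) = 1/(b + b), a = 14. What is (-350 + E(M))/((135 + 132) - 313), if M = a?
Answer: 29483/3864 ≈ 7.6302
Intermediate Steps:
M = 14
E(b) = -1 + 1/(6*b) (E(b) = -1 + 1/(3*(b + b)) = -1 + 1/(3*((2*b))) = -1 + (1/(2*b))/3 = -1 + 1/(6*b))
(-350 + E(M))/((135 + 132) - 313) = (-350 + (⅙ - 1*14)/14)/((135 + 132) - 313) = (-350 + (⅙ - 14)/14)/(267 - 313) = (-350 + (1/14)*(-83/6))/(-46) = (-350 - 83/84)*(-1/46) = -29483/84*(-1/46) = 29483/3864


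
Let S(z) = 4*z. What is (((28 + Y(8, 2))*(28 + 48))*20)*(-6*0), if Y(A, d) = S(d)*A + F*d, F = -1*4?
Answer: 0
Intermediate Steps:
F = -4
Y(A, d) = -4*d + 4*A*d (Y(A, d) = (4*d)*A - 4*d = 4*A*d - 4*d = -4*d + 4*A*d)
(((28 + Y(8, 2))*(28 + 48))*20)*(-6*0) = (((28 + 4*2*(-1 + 8))*(28 + 48))*20)*(-6*0) = (((28 + 4*2*7)*76)*20)*0 = (((28 + 56)*76)*20)*0 = ((84*76)*20)*0 = (6384*20)*0 = 127680*0 = 0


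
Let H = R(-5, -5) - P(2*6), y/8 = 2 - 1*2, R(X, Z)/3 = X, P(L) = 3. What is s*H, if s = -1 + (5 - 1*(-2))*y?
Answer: 18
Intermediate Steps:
R(X, Z) = 3*X
y = 0 (y = 8*(2 - 1*2) = 8*(2 - 2) = 8*0 = 0)
H = -18 (H = 3*(-5) - 1*3 = -15 - 3 = -18)
s = -1 (s = -1 + (5 - 1*(-2))*0 = -1 + (5 + 2)*0 = -1 + 7*0 = -1 + 0 = -1)
s*H = -1*(-18) = 18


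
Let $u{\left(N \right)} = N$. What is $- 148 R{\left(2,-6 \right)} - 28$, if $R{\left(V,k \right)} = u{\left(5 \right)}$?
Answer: $-768$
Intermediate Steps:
$R{\left(V,k \right)} = 5$
$- 148 R{\left(2,-6 \right)} - 28 = \left(-148\right) 5 - 28 = -740 - 28 = -768$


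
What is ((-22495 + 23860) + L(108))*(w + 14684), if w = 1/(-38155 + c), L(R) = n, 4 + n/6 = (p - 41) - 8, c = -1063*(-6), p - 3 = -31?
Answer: 410153237493/31777 ≈ 1.2907e+7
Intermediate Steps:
p = -28 (p = 3 - 31 = -28)
c = 6378
n = -486 (n = -24 + 6*((-28 - 41) - 8) = -24 + 6*(-69 - 8) = -24 + 6*(-77) = -24 - 462 = -486)
L(R) = -486
w = -1/31777 (w = 1/(-38155 + 6378) = 1/(-31777) = -1/31777 ≈ -3.1469e-5)
((-22495 + 23860) + L(108))*(w + 14684) = ((-22495 + 23860) - 486)*(-1/31777 + 14684) = (1365 - 486)*(466613467/31777) = 879*(466613467/31777) = 410153237493/31777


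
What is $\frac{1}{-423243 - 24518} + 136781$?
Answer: $\frac{61245197340}{447761} \approx 1.3678 \cdot 10^{5}$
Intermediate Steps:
$\frac{1}{-423243 - 24518} + 136781 = \frac{1}{-447761} + 136781 = - \frac{1}{447761} + 136781 = \frac{61245197340}{447761}$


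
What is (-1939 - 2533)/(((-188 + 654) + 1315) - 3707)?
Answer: 2236/963 ≈ 2.3219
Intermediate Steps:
(-1939 - 2533)/(((-188 + 654) + 1315) - 3707) = -4472/((466 + 1315) - 3707) = -4472/(1781 - 3707) = -4472/(-1926) = -4472*(-1/1926) = 2236/963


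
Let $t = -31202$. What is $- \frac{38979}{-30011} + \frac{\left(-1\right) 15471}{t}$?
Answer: $\frac{1680522939}{936403222} \approx 1.7947$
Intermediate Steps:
$- \frac{38979}{-30011} + \frac{\left(-1\right) 15471}{t} = - \frac{38979}{-30011} + \frac{\left(-1\right) 15471}{-31202} = \left(-38979\right) \left(- \frac{1}{30011}\right) - - \frac{15471}{31202} = \frac{38979}{30011} + \frac{15471}{31202} = \frac{1680522939}{936403222}$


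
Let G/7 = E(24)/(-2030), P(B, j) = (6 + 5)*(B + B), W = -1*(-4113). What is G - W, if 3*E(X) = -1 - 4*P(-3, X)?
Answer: -3578573/870 ≈ -4113.3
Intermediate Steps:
W = 4113
P(B, j) = 22*B (P(B, j) = 11*(2*B) = 22*B)
E(X) = 263/3 (E(X) = (-1 - 88*(-3))/3 = (-1 - 4*(-66))/3 = (-1 + 264)/3 = (1/3)*263 = 263/3)
G = -263/870 (G = 7*((263/3)/(-2030)) = 7*((263/3)*(-1/2030)) = 7*(-263/6090) = -263/870 ≈ -0.30230)
G - W = -263/870 - 1*4113 = -263/870 - 4113 = -3578573/870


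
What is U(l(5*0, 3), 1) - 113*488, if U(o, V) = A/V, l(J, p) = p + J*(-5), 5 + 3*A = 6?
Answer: -165431/3 ≈ -55144.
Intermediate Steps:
A = ⅓ (A = -5/3 + (⅓)*6 = -5/3 + 2 = ⅓ ≈ 0.33333)
l(J, p) = p - 5*J
U(o, V) = 1/(3*V)
U(l(5*0, 3), 1) - 113*488 = (⅓)/1 - 113*488 = (⅓)*1 - 55144 = ⅓ - 55144 = -165431/3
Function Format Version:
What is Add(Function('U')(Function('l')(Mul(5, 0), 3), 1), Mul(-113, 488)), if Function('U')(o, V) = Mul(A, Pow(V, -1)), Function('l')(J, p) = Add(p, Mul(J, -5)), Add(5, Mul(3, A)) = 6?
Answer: Rational(-165431, 3) ≈ -55144.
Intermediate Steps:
A = Rational(1, 3) (A = Add(Rational(-5, 3), Mul(Rational(1, 3), 6)) = Add(Rational(-5, 3), 2) = Rational(1, 3) ≈ 0.33333)
Function('l')(J, p) = Add(p, Mul(-5, J))
Function('U')(o, V) = Mul(Rational(1, 3), Pow(V, -1))
Add(Function('U')(Function('l')(Mul(5, 0), 3), 1), Mul(-113, 488)) = Add(Mul(Rational(1, 3), Pow(1, -1)), Mul(-113, 488)) = Add(Mul(Rational(1, 3), 1), -55144) = Add(Rational(1, 3), -55144) = Rational(-165431, 3)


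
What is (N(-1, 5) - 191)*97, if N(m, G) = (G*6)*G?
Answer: -3977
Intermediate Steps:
N(m, G) = 6*G**2 (N(m, G) = (6*G)*G = 6*G**2)
(N(-1, 5) - 191)*97 = (6*5**2 - 191)*97 = (6*25 - 191)*97 = (150 - 191)*97 = -41*97 = -3977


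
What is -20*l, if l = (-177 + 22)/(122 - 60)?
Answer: 50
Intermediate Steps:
l = -5/2 (l = -155/62 = -155*1/62 = -5/2 ≈ -2.5000)
-20*l = -20*(-5/2) = 50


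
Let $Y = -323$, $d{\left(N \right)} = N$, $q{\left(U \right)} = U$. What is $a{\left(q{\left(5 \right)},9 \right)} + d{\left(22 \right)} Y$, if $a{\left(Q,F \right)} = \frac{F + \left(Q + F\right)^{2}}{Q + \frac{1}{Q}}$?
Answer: $- \frac{183731}{26} \approx -7066.6$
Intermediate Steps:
$a{\left(Q,F \right)} = \frac{F + \left(F + Q\right)^{2}}{Q + \frac{1}{Q}}$
$a{\left(q{\left(5 \right)},9 \right)} + d{\left(22 \right)} Y = \frac{5 \left(9 + \left(9 + 5\right)^{2}\right)}{1 + 5^{2}} + 22 \left(-323\right) = \frac{5 \left(9 + 14^{2}\right)}{1 + 25} - 7106 = \frac{5 \left(9 + 196\right)}{26} - 7106 = 5 \cdot \frac{1}{26} \cdot 205 - 7106 = \frac{1025}{26} - 7106 = - \frac{183731}{26}$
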